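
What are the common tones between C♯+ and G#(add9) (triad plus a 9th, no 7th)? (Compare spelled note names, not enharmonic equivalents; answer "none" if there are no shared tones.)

C♯+ = C#, E#, G##.
G#(add9) = G#, B#, D#, A#.
Shared: none.

none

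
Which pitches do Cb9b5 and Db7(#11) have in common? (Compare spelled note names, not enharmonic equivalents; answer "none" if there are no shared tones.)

Cb9b5 = Cb, Eb, Gbb, Bbb, Db.
Db7(#11) = Db, F, Ab, Cb, G.
Shared: Cb, Db.

Cb Db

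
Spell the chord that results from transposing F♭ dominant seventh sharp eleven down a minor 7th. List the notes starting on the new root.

G-flat, B-flat, D-flat, F-flat, C

F-flat down a minor 7th → G-flat. New chord: G-flat dominant seventh sharp eleven.
Root: G-flat
Major 3rd (3rd): B-flat
Perfect 5th (5th): D-flat
Minor 7th (7th): F-flat
Augmented 11th (11th): C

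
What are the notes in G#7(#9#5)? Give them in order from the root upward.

G# – B# – D## – F# – A##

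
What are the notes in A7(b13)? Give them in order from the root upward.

A  C#  E  G  F

A7(b13) is a dominant seventh flat thirteen built on A.
Root: A
Major 3rd (3rd): C#
Perfect 5th (5th): E
Minor 7th (7th): G
Minor 13th (13th): F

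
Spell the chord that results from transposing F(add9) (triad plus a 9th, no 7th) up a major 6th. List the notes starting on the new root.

D  F#  A  E

F up a major 6th → D. New chord: D added-ninth.
root → D
3rd (major 3rd) → F#
5th (perfect 5th) → A
9th (major 9th) → E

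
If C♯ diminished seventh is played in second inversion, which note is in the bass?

G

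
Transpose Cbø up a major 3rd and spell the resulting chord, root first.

Transposed root: Cb → Eb (major 3rd up). So we spell Eb half-diminished seventh:
Eb — root
Gb — minor 3rd
Bbb — diminished 5th
Db — minor 7th

Eb Gb Bbb Db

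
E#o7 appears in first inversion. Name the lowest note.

E#o7 = E#–G#–B–D. First inversion → third in the bass = G#.

G#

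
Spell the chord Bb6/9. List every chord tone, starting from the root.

Bb, D, F, G, C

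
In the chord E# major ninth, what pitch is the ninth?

F-double-sharp

E# major ninth is built on E-sharp; its 9th is a major 9th above the root.
A second above E uses the letter F, and the major 9th above E-sharp is F-double-sharp.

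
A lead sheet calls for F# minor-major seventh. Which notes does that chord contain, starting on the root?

F# A C# E#

Root F#, quality minor-major seventh:
Root: F#
Minor 3rd (3rd): A
Perfect 5th (5th): C#
Major 7th (7th): E#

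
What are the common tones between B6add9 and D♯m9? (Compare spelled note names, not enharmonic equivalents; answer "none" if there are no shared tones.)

D#  F#  C#

B6add9: B D# F# G# C#
D♯m9: D# F# A# C# E#
Common to both → D#, F#, C#.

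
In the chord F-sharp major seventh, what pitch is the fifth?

F-sharp major seventh is built on F♯; its 5th is a perfect 5th above the root.
A fifth above F uses the letter C, and the perfect 5th above F♯ is C♯.

C♯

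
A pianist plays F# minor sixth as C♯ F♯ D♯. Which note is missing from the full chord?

A

The full F# minor sixth chord is F♯, A, C♯, D♯.
Comparing with the voicing, the minor 3rd (3rd) — A — is absent.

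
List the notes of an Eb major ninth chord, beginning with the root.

E-flat G B-flat D F

Eb major ninth is a major ninth built on E-flat.
- root: E-flat
- major 3rd: G
- perfect 5th: B-flat
- major 7th: D
- major 9th: F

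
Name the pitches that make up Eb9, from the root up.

Eb, G, Bb, Db, F

Eb9 is a dominant ninth built on Eb.
root → Eb
3rd (major 3rd) → G
5th (perfect 5th) → Bb
7th (minor 7th) → Db
9th (major 9th) → F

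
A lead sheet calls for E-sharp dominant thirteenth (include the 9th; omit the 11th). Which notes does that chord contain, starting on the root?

E-sharp G-double-sharp B-sharp D-sharp F-double-sharp C-double-sharp

E-sharp dominant thirteenth is a dominant thirteenth built on E-sharp.
Root: E-sharp
Major 3rd (3rd): G-double-sharp
Perfect 5th (5th): B-sharp
Minor 7th (7th): D-sharp
Major 9th (9th): F-double-sharp
Major 13th (13th): C-double-sharp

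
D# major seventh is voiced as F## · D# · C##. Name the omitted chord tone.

A#

The full D# major seventh chord is D#, F##, A#, C##.
Comparing with the voicing, the perfect 5th (5th) — A# — is absent.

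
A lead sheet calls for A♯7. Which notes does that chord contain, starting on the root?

A♯  C𝄪  E♯  G♯

A♯7: dominant seventh on A♯.
- root: A♯
- major 3rd: C𝄪
- perfect 5th: E♯
- minor 7th: G♯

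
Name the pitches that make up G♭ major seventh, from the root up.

G♭ major seventh is a major seventh built on G-flat.
G-flat — root
B-flat — major 3rd
D-flat — perfect 5th
F — major 7th

G-flat – B-flat – D-flat – F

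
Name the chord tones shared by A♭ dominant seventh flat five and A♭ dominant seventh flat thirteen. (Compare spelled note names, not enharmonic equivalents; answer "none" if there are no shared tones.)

A-flat C G-flat

A♭ dominant seventh flat five: A-flat C E-double-flat G-flat
A♭ dominant seventh flat thirteen: A-flat C E-flat G-flat F-flat
Common to both → A-flat, C, G-flat.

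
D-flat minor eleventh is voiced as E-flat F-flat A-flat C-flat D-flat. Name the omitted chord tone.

G-flat

D-flat minor eleventh = D-flat, F-flat, A-flat, C-flat, E-flat, G-flat. The voicing lacks the 11th (perfect 11th), G-flat.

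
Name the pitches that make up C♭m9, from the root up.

Root Cb, quality minor ninth:
Root: Cb
Minor 3rd (3rd): Ebb
Perfect 5th (5th): Gb
Minor 7th (7th): Bbb
Major 9th (9th): Db

Cb  Ebb  Gb  Bbb  Db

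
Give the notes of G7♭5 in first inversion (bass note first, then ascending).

B  D♭  F  G

In root position, G7♭5 is G–B–D♭–F.
First inversion puts the third (B) in the bass.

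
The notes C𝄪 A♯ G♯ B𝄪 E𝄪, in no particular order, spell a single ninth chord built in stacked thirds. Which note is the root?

A♯

Arranged so that each adjacent pair is a third by letter name: A♯ – C𝄪 – E𝄪 – G♯ – B𝄪.
The bottom of that stack, A♯, is the root (this is A♯ dominant seventh sharp nine sharp five).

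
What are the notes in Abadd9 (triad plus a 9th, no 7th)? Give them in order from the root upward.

Abadd9: added-ninth on A♭.
A♭ — root
C — major 3rd
E♭ — perfect 5th
B♭ — major 9th

A♭  C  E♭  B♭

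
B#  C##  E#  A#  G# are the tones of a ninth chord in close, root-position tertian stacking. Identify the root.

Arranged so that each adjacent pair is a third by letter name: A# – C## – E# – G# – B#.
The bottom of that stack, A#, is the root (this is A# dominant ninth).

A#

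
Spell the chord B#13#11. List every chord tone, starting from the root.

B#  D##  F##  A#  C##  E##  G##

B#13#11: dominant thirteenth sharp eleven on B#.
Root: B#
Major 3rd (3rd): D##
Perfect 5th (5th): F##
Minor 7th (7th): A#
Major 9th (9th): C##
Augmented 11th (11th): E##
Major 13th (13th): G##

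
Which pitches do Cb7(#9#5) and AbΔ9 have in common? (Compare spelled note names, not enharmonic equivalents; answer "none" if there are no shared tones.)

Cb7(#9#5): Cb Eb G Bbb D
AbΔ9: Ab C Eb G Bb
Common to both → Eb, G.

Eb  G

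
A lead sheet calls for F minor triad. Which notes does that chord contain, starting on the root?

F minor triad: minor triad on F.
Root: F
Minor 3rd (3rd): A-flat
Perfect 5th (5th): C

F – A-flat – C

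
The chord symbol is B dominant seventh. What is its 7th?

A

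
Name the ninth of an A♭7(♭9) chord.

Bbb

A♭7(♭9) is built on Ab; its 9th is a minor 9th above the root.
A second above A uses the letter B, and the minor 9th above Ab is Bbb.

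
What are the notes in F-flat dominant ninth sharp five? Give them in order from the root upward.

F-flat – A-flat – C – E-double-flat – G-flat

F-flat dominant ninth sharp five: dominant ninth sharp five on F-flat.
root → F-flat
3rd (major 3rd) → A-flat
5th (augmented 5th) → C
7th (minor 7th) → E-double-flat
9th (major 9th) → G-flat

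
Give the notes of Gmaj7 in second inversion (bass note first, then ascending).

D, F♯, G, B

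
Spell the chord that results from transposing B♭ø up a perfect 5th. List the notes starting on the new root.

F – A♭ – C♭ – E♭

A perfect 5th up from B♭ is F, so the new chord is F half-diminished seventh.
- root: F
- minor 3rd: A♭
- diminished 5th: C♭
- minor 7th: E♭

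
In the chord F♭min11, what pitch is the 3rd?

F♭min11 is built on Fb; its 3rd is a minor 3rd above the root.
A third above F uses the letter A, and the minor 3rd above Fb is Abb.

Abb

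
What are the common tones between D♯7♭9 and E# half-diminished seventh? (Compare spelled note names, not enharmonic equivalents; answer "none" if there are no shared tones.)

D#

D♯7♭9 = D#, F##, A#, C#, E.
E# half-diminished seventh = E#, G#, B, D#.
Shared: D#.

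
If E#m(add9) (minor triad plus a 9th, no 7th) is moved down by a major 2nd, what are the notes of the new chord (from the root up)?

D#, F#, A#, E#

E# down a major 2nd → D#. New chord: D# minor added-ninth.
D# — root
F# — minor 3rd
A# — perfect 5th
E# — major 9th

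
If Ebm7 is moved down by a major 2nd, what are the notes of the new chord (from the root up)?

Db, Fb, Ab, Cb

A major 2nd down from Eb is Db, so the new chord is Db minor seventh.
Db — root
Fb — minor 3rd
Ab — perfect 5th
Cb — minor 7th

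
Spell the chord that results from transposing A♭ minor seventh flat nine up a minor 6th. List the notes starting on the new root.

Ab up a minor 6th → Fb. New chord: Fb minor seventh flat nine.
root → Fb
3rd (minor 3rd) → Abb
5th (perfect 5th) → Cb
7th (minor 7th) → Ebb
9th (minor 9th) → Gbb

Fb Abb Cb Ebb Gbb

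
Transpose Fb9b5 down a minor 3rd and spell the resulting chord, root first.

Db F Abb Cb Eb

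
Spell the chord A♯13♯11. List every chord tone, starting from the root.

A# – C## – E# – G# – B# – D## – F##

Root A#, quality dominant thirteenth sharp eleven:
root → A#
3rd (major 3rd) → C##
5th (perfect 5th) → E#
7th (minor 7th) → G#
9th (major 9th) → B#
11th (augmented 11th) → D##
13th (major 13th) → F##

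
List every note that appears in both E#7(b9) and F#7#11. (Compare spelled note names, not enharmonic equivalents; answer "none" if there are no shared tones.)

E#7(b9): E♯ G𝄪 B♯ D♯ F♯
F#7#11: F♯ A♯ C♯ E B♯
Common to both → B♯, F♯.

B♯, F♯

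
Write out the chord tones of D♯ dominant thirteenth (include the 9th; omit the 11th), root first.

D♯ dominant thirteenth: dominant thirteenth on D#.
Root: D#
Major 3rd (3rd): F##
Perfect 5th (5th): A#
Minor 7th (7th): C#
Major 9th (9th): E#
Major 13th (13th): B#

D#, F##, A#, C#, E#, B#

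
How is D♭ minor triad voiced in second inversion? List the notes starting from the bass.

Ab Db Fb

D♭ minor triad = Db–Fb–Ab; second inversion → fifth (Ab) lowest.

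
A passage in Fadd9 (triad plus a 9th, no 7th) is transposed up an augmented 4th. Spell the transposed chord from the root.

Transposed root: F → B (augmented 4th up). So we spell B added-ninth:
root → B
3rd (major 3rd) → D♯
5th (perfect 5th) → F♯
9th (major 9th) → C♯

B – D♯ – F♯ – C♯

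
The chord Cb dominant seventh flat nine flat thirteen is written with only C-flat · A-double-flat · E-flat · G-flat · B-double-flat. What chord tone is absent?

D-double-flat

Cb dominant seventh flat nine flat thirteen = C-flat, E-flat, G-flat, B-double-flat, D-double-flat, A-double-flat. The voicing lacks the 9th (minor 9th), D-double-flat.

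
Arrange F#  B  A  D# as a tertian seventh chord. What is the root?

B

Arranged so that each adjacent pair is a third by letter name: B – D# – F# – A.
The bottom of that stack, B, is the root (this is B dominant seventh).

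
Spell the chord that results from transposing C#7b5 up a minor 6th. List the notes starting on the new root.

A minor 6th up from C# is A, so the new chord is A dominant seventh flat five.
root → A
3rd (major 3rd) → C#
5th (diminished 5th) → Eb
7th (minor 7th) → G

A, C#, Eb, G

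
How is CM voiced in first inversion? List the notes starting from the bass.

In root position, CM is C–E–G.
First inversion puts the third (E) in the bass.

E – G – C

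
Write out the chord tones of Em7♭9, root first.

E, G, B, D, F

Root E, quality minor seventh flat nine:
- root: E
- minor 3rd: G
- perfect 5th: B
- minor 7th: D
- minor 9th: F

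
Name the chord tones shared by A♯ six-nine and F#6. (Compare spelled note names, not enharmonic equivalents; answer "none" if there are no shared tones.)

A#

A♯ six-nine: A# C## E# F## B#
F#6: F# A# C# D#
Common to both → A#.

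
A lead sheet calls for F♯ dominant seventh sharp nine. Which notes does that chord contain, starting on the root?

Root F#, quality dominant seventh sharp nine:
root → F#
3rd (major 3rd) → A#
5th (perfect 5th) → C#
7th (minor 7th) → E
9th (augmented 9th) → G##

F#, A#, C#, E, G##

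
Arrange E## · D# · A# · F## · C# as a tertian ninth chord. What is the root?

D#

Arranged so that each adjacent pair is a third by letter name: D# – F## – A# – C# – E##.
The bottom of that stack, D#, is the root (this is D# dominant seventh sharp nine).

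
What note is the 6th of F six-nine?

D

Root of F six-nine = F. The 6th is a major 6th: F up a major 6th → D.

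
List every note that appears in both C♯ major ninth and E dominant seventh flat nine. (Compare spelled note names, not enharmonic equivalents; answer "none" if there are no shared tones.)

C♯ major ninth = C#, E#, G#, B#, D#.
E dominant seventh flat nine = E, G#, B, D, F.
Shared: G#.

G#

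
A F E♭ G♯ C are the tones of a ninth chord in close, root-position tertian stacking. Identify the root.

F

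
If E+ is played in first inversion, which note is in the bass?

E+ = E–G#–B#. First inversion → third in the bass = G#.

G#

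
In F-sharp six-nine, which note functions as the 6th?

D-sharp

Root of F-sharp six-nine = F-sharp. The 6th is a major 6th: F-sharp up a major 6th → D-sharp.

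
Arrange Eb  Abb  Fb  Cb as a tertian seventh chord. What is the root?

Fb

Arranged so that each adjacent pair is a third by letter name: Fb – Abb – Cb – Eb.
The bottom of that stack, Fb, is the root (this is Fb minor-major seventh).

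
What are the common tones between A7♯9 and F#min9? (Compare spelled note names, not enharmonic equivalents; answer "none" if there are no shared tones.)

A – C# – E

A7♯9 = A, C#, E, G, B#.
F#min9 = F#, A, C#, E, G#.
Shared: A, C#, E.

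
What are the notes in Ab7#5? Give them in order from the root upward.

A♭, C, E, G♭

Ab7#5: augmented seventh on A♭.
root → A♭
3rd (major 3rd) → C
5th (augmented 5th) → E
7th (minor 7th) → G♭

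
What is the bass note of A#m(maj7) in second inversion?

A#m(maj7) = A#–C#–E#–G##. Second inversion → fifth in the bass = E#.

E#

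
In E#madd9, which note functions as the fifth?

B#

E#madd9 is built on E#; its 5th is a perfect 5th above the root.
A fifth above E uses the letter B, and the perfect 5th above E# is B#.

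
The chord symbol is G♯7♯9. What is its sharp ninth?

Root of G♯7♯9 = G♯. The 9th is an augmented 9th: G♯ up an augmented 9th → A𝄪.

A𝄪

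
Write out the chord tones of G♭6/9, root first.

Root Gb, quality six-nine:
Root: Gb
Major 3rd (3rd): Bb
Perfect 5th (5th): Db
Major 6th (6th): Eb
Major 9th (9th): Ab

Gb, Bb, Db, Eb, Ab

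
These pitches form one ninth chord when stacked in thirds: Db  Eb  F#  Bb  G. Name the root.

Arranged so that each adjacent pair is a third by letter name: Eb – G – Bb – Db – F#.
The bottom of that stack, Eb, is the root (this is Eb dominant seventh sharp nine).

Eb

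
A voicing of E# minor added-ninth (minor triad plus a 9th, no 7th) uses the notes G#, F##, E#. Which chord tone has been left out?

B#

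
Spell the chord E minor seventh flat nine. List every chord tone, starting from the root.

E, G, B, D, F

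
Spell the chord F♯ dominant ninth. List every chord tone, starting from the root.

F# – A# – C# – E – G#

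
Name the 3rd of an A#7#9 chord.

C##

Root of A#7#9 = A#. The 3rd is a major 3rd: A# up a major 3rd → C##.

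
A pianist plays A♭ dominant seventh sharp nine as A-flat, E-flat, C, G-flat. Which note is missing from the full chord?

B

The full A♭ dominant seventh sharp nine chord is A-flat, C, E-flat, G-flat, B.
Comparing with the voicing, the augmented 9th (9th) — B — is absent.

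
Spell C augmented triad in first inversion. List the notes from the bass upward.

E – G-sharp – C

C augmented triad = C–E–G-sharp; first inversion → third (E) lowest.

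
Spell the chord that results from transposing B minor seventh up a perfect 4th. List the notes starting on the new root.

Transposed root: B → E (perfect 4th up). So we spell E minor seventh:
root → E
3rd (minor 3rd) → G
5th (perfect 5th) → B
7th (minor 7th) → D

E, G, B, D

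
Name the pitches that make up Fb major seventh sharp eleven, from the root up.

Root Fb, quality major seventh sharp eleven:
root → Fb
3rd (major 3rd) → Ab
5th (perfect 5th) → Cb
7th (major 7th) → Eb
11th (augmented 11th) → Bb

Fb – Ab – Cb – Eb – Bb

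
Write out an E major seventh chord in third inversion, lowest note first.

D# E G# B

E major seventh = E–G#–B–D#; third inversion → seventh (D#) lowest.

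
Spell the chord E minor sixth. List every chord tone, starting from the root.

Root E, quality minor sixth:
root → E
3rd (minor 3rd) → G
5th (perfect 5th) → B
6th (major 6th) → C♯

E – G – B – C♯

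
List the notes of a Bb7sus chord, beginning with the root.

Bb7sus: dominant seventh suspended fourth on B♭.
B♭ — root
E♭ — perfect 4th
F — perfect 5th
A♭ — minor 7th

B♭, E♭, F, A♭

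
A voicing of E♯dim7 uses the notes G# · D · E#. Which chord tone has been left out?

E♯dim7 = E#, G#, B, D. The voicing lacks the 5th (diminished 5th), B.

B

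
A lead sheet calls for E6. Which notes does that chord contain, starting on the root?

E G# B C#

Root E, quality major sixth:
Root: E
Major 3rd (3rd): G#
Perfect 5th (5th): B
Major 6th (6th): C#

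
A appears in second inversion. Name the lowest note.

A in root position is A–C#–E.
Second inversion places the fifth in the bass, which is E.

E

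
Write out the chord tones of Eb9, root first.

Eb  G  Bb  Db  F

Eb9 is a dominant ninth built on Eb.
root → Eb
3rd (major 3rd) → G
5th (perfect 5th) → Bb
7th (minor 7th) → Db
9th (major 9th) → F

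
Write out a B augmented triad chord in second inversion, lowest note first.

F-double-sharp, B, D-sharp

B augmented triad = B–D-sharp–F-double-sharp; second inversion → fifth (F-double-sharp) lowest.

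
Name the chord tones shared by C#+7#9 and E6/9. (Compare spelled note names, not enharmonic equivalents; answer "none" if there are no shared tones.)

C#, B

C#+7#9 = C#, E#, G##, B, D##.
E6/9 = E, G#, B, C#, F#.
Shared: C#, B.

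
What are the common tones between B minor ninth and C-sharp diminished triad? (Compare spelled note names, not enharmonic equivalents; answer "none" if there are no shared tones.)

C#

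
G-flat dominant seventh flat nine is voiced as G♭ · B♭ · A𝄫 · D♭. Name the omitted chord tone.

F♭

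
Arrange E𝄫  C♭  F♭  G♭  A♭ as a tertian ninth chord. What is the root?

F♭

Stacking in thirds gives F♭ – A♭ – C♭ – E𝄫 – G♭, so F♭ is the root — F♭ dominant ninth.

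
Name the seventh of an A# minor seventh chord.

G♯

A# minor seventh is built on A♯; its 7th is a minor 7th above the root.
A seventh above A uses the letter G, and the minor 7th above A♯ is G♯.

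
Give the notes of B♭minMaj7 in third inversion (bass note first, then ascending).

B♭minMaj7 = B♭–D♭–F–A; third inversion → seventh (A) lowest.

A B♭ D♭ F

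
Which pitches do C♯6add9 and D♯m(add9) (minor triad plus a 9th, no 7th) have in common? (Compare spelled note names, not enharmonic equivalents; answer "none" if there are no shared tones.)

C♯6add9 = C#, E#, G#, A#, D#.
D♯m(add9) = D#, F#, A#, E#.
Shared: E#, A#, D#.

E#, A#, D#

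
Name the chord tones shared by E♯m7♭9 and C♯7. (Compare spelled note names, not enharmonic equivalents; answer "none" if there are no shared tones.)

E# G#

E♯m7♭9 = E#, G#, B#, D#, F#.
C♯7 = C#, E#, G#, B.
Shared: E#, G#.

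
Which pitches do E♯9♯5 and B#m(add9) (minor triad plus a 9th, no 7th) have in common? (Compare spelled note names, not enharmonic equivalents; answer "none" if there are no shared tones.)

E♯9♯5 = E#, G##, B##, D#, F##.
B#m(add9) = B#, D#, F##, C##.
Shared: D#, F##.

D# – F##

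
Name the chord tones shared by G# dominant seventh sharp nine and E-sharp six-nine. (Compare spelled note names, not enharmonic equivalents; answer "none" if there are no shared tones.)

B-sharp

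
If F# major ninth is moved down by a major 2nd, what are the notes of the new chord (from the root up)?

E – G-sharp – B – D-sharp – F-sharp

Transposed root: F-sharp → E (major 2nd down). So we spell E major ninth:
Root: E
Major 3rd (3rd): G-sharp
Perfect 5th (5th): B
Major 7th (7th): D-sharp
Major 9th (9th): F-sharp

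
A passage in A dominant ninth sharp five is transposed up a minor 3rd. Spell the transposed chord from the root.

A up a minor 3rd → C. New chord: C dominant ninth sharp five.
root → C
3rd (major 3rd) → E
5th (augmented 5th) → G♯
7th (minor 7th) → B♭
9th (major 9th) → D

C  E  G♯  B♭  D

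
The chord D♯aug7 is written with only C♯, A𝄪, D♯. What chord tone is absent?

D♯aug7 = D♯, F𝄪, A𝄪, C♯. The voicing lacks the 3rd (major 3rd), F𝄪.

F𝄪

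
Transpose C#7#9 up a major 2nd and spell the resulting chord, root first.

Transposed root: C# → D# (major 2nd up). So we spell D# dominant seventh sharp nine:
Root: D#
Major 3rd (3rd): F##
Perfect 5th (5th): A#
Minor 7th (7th): C#
Augmented 9th (9th): E##

D# F## A# C# E##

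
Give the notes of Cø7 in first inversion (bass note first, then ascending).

In root position, Cø7 is C–Eb–Gb–Bb.
First inversion puts the third (Eb) in the bass.

Eb – Gb – Bb – C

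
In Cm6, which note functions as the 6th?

Root of Cm6 = C. The 6th is a major 6th: C up a major 6th → A.

A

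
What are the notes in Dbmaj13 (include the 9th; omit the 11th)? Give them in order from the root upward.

Dbmaj13: major thirteenth on Db.
root → Db
3rd (major 3rd) → F
5th (perfect 5th) → Ab
7th (major 7th) → C
9th (major 9th) → Eb
13th (major 13th) → Bb

Db, F, Ab, C, Eb, Bb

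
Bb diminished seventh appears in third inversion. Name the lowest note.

Bb diminished seventh in root position is B♭–D♭–F♭–A𝄫.
Third inversion places the seventh in the bass, which is A𝄫.

A𝄫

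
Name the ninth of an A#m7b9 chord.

B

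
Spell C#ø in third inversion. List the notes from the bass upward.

In root position, C#ø is C♯–E–G–B.
Third inversion puts the seventh (B) in the bass.

B – C♯ – E – G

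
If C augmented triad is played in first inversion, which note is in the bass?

E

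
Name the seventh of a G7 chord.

G7 is built on G; its 7th is a minor 7th above the root.
A seventh above G uses the letter F, and the minor 7th above G is F.

F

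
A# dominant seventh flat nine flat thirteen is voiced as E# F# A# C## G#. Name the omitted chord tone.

A# dominant seventh flat nine flat thirteen = A#, C##, E#, G#, B, F#. The voicing lacks the 9th (minor 9th), B.

B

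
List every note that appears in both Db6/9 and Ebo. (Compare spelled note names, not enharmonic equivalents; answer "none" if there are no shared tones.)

Eb

Db6/9: Db F Ab Bb Eb
Ebo: Eb Gb Bbb
Common to both → Eb.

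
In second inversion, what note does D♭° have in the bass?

D♭° = Db–Fb–Abb. Second inversion → fifth in the bass = Abb.

Abb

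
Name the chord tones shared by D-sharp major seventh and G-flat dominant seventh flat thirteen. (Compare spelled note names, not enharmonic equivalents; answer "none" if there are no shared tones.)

none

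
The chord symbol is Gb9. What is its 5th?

D♭

Root of Gb9 = G♭. The 5th is a perfect 5th: G♭ up a perfect 5th → D♭.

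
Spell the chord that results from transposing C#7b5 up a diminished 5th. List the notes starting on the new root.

G, B, Db, F

A diminished 5th up from C# is G, so the new chord is G dominant seventh flat five.
- root: G
- major 3rd: B
- diminished 5th: Db
- minor 7th: F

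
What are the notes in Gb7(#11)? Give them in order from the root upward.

Root Gb, quality dominant seventh sharp eleven:
Gb — root
Bb — major 3rd
Db — perfect 5th
Fb — minor 7th
C — augmented 11th

Gb Bb Db Fb C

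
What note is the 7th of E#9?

E#9 is built on E#; its 7th is a minor 7th above the root.
A seventh above E uses the letter D, and the minor 7th above E# is D#.

D#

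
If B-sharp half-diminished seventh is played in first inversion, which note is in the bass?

B-sharp half-diminished seventh in root position is B#–D#–F#–A#.
First inversion places the third in the bass, which is D#.

D#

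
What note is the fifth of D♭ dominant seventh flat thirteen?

A-flat

D♭ dominant seventh flat thirteen is built on D-flat; its 5th is a perfect 5th above the root.
A fifth above D uses the letter A, and the perfect 5th above D-flat is A-flat.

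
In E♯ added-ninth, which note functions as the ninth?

Root of E♯ added-ninth = E-sharp. The 9th is a major 9th: E-sharp up a major 9th → F-double-sharp.

F-double-sharp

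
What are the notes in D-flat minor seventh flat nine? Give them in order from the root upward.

D♭ – F♭ – A♭ – C♭ – E𝄫

Root D♭, quality minor seventh flat nine:
Root: D♭
Minor 3rd (3rd): F♭
Perfect 5th (5th): A♭
Minor 7th (7th): C♭
Minor 9th (9th): E𝄫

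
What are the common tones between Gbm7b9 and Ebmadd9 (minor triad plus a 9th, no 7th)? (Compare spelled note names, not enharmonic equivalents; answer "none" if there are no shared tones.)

Gb

Gbm7b9: Gb Bbb Db Fb Abb
Ebmadd9: Eb Gb Bb F
Common to both → Gb.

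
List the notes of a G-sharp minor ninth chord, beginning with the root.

G-sharp B D-sharp F-sharp A-sharp

Root G-sharp, quality minor ninth:
- root: G-sharp
- minor 3rd: B
- perfect 5th: D-sharp
- minor 7th: F-sharp
- major 9th: A-sharp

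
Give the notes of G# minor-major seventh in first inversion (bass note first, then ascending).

B, D♯, F𝄪, G♯

In root position, G# minor-major seventh is G♯–B–D♯–F𝄪.
First inversion puts the third (B) in the bass.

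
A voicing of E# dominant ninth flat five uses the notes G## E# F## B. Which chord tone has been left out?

The full E# dominant ninth flat five chord is E#, G##, B, D#, F##.
Comparing with the voicing, the minor 7th (7th) — D# — is absent.

D#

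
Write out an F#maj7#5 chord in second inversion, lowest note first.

F#maj7#5 = F#–A#–C##–E#; second inversion → fifth (C##) lowest.

C##, E#, F#, A#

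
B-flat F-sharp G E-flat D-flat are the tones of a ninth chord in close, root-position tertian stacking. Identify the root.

E-flat

Stacking in thirds gives E-flat – G – B-flat – D-flat – F-sharp, so E-flat is the root — E-flat dominant seventh sharp nine.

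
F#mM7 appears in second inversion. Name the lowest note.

F#mM7 = F#–A–C#–E#. Second inversion → fifth in the bass = C#.

C#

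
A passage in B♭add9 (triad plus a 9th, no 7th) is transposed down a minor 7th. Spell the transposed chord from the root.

Bb down a minor 7th → C. New chord: C added-ninth.
- root: C
- major 3rd: E
- perfect 5th: G
- major 9th: D

C – E – G – D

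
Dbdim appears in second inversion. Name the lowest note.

Abb

Dbdim in root position is Db–Fb–Abb.
Second inversion places the fifth in the bass, which is Abb.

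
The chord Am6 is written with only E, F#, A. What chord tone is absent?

The full Am6 chord is A, C, E, F#.
Comparing with the voicing, the minor 3rd (3rd) — C — is absent.

C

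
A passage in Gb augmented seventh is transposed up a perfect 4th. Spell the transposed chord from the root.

Transposed root: Gb → Cb (perfect 4th up). So we spell Cb augmented seventh:
Root: Cb
Major 3rd (3rd): Eb
Augmented 5th (5th): G
Minor 7th (7th): Bbb

Cb  Eb  G  Bbb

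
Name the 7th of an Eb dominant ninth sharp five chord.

D-flat

Root of Eb dominant ninth sharp five = E-flat. The 7th is a minor 7th: E-flat up a minor 7th → D-flat.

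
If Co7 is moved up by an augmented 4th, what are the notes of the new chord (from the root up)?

C up an augmented 4th → F#. New chord: F# diminished seventh.
root → F#
3rd (minor 3rd) → A
5th (diminished 5th) → C
7th (diminished 7th) → Eb

F#, A, C, Eb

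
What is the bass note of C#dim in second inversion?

C#dim = C#–E–G. Second inversion → fifth in the bass = G.

G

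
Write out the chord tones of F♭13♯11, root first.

F♭13♯11: dominant thirteenth sharp eleven on Fb.
Fb — root
Ab — major 3rd
Cb — perfect 5th
Ebb — minor 7th
Gb — major 9th
Bb — augmented 11th
Db — major 13th

Fb, Ab, Cb, Ebb, Gb, Bb, Db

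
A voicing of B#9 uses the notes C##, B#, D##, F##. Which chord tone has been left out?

A#

The full B#9 chord is B#, D##, F##, A#, C##.
Comparing with the voicing, the minor 7th (7th) — A# — is absent.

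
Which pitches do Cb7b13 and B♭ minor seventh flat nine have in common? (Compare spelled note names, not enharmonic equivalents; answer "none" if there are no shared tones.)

C♭

Cb7b13: C♭ E♭ G♭ B𝄫 A𝄫
B♭ minor seventh flat nine: B♭ D♭ F A♭ C♭
Common to both → C♭.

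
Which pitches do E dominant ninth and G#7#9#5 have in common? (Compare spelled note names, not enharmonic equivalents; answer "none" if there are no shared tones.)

G# F#

E dominant ninth: E G# B D F#
G#7#9#5: G# B# D## F# A##
Common to both → G#, F#.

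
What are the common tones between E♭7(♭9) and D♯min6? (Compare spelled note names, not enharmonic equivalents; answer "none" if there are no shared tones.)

none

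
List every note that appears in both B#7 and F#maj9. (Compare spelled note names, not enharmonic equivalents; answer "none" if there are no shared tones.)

A#

B#7: B# D## F## A#
F#maj9: F# A# C# E# G#
Common to both → A#.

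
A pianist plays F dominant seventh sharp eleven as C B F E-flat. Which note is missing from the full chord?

F dominant seventh sharp eleven = F, A, C, E-flat, B. The voicing lacks the 3rd (major 3rd), A.

A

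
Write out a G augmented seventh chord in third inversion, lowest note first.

In root position, G augmented seventh is G–B–D#–F.
Third inversion puts the seventh (F) in the bass.

F  G  B  D#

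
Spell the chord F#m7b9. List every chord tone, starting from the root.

F#, A, C#, E, G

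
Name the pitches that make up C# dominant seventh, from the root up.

Root C♯, quality dominant seventh:
root → C♯
3rd (major 3rd) → E♯
5th (perfect 5th) → G♯
7th (minor 7th) → B

C♯  E♯  G♯  B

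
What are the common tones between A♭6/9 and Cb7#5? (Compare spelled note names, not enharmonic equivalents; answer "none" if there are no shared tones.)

E♭

A♭6/9: A♭ C E♭ F B♭
Cb7#5: C♭ E♭ G B𝄫
Common to both → E♭.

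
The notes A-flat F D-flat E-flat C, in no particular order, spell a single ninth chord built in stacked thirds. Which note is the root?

D-flat

Arranged so that each adjacent pair is a third by letter name: D-flat – F – A-flat – C – E-flat.
The bottom of that stack, D-flat, is the root (this is D-flat major ninth).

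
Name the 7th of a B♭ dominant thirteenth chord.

A-flat

B♭ dominant thirteenth is built on B-flat; its 7th is a minor 7th above the root.
A seventh above B uses the letter A, and the minor 7th above B-flat is A-flat.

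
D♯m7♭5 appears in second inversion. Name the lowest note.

A

D♯m7♭5 = D#–F#–A–C#. Second inversion → fifth in the bass = A.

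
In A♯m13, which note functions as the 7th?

G♯

Root of A♯m13 = A♯. The 7th is a minor 7th: A♯ up a minor 7th → G♯.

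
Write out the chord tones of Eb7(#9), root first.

E♭  G  B♭  D♭  F♯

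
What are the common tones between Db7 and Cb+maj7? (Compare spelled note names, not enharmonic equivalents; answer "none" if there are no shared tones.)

Db7: D♭ F A♭ C♭
Cb+maj7: C♭ E♭ G B♭
Common to both → C♭.

C♭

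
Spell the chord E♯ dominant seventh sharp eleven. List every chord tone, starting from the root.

E-sharp G-double-sharp B-sharp D-sharp A-double-sharp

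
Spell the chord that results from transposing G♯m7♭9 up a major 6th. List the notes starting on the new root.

G# up a major 6th → E#. New chord: E# minor seventh flat nine.
Root: E#
Minor 3rd (3rd): G#
Perfect 5th (5th): B#
Minor 7th (7th): D#
Minor 9th (9th): F#

E#, G#, B#, D#, F#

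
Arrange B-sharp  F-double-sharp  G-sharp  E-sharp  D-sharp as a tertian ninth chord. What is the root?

E-sharp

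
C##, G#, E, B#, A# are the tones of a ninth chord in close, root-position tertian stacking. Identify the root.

Arranged so that each adjacent pair is a third by letter name: A# – C## – E – G# – B#.
The bottom of that stack, A#, is the root (this is A# dominant ninth flat five).

A#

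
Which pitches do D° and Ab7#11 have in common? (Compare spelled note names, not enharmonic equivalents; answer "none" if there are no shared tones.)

D, A♭

D°: D F A♭
Ab7#11: A♭ C E♭ G♭ D
Common to both → D, A♭.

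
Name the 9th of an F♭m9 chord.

Gb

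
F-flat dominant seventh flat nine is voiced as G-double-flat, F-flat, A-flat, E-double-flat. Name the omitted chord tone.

C-flat

The full F-flat dominant seventh flat nine chord is F-flat, A-flat, C-flat, E-double-flat, G-double-flat.
Comparing with the voicing, the perfect 5th (5th) — C-flat — is absent.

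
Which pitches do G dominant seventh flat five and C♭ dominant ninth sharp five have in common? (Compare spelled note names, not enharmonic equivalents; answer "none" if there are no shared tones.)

G, D-flat

G dominant seventh flat five: G B D-flat F
C♭ dominant ninth sharp five: C-flat E-flat G B-double-flat D-flat
Common to both → G, D-flat.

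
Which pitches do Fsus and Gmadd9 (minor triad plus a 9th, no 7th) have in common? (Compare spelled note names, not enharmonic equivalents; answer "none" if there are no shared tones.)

Bb

Fsus: F Bb C
Gmadd9: G Bb D A
Common to both → Bb.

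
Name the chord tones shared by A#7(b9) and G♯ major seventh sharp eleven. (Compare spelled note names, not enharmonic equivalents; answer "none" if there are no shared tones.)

C##, G#

A#7(b9): A# C## E# G# B
G♯ major seventh sharp eleven: G# B# D# F## C##
Common to both → C##, G#.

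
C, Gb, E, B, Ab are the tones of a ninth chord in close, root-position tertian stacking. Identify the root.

Stacking in thirds gives Ab – C – E – Gb – B, so Ab is the root — Ab dominant seventh sharp nine sharp five.

Ab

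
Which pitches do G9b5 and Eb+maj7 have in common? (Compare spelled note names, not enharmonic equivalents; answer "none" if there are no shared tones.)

G – B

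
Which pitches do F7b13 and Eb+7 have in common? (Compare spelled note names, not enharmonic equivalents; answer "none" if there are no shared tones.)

Eb, Db

F7b13 = F, A, C, Eb, Db.
Eb+7 = Eb, G, B, Db.
Shared: Eb, Db.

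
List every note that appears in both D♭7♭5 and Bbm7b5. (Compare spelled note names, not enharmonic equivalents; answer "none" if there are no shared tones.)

Db

D♭7♭5: Db F Abb Cb
Bbm7b5: Bb Db Fb Ab
Common to both → Db.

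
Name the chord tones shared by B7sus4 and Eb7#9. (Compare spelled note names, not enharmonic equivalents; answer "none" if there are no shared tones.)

F♯

B7sus4: B E F♯ A
Eb7#9: E♭ G B♭ D♭ F♯
Common to both → F♯.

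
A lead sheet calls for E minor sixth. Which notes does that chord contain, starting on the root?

E, G, B, C#

E minor sixth is a minor sixth built on E.
- root: E
- minor 3rd: G
- perfect 5th: B
- major 6th: C#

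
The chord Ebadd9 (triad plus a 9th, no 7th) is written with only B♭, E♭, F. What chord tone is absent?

G

The full Ebadd9 chord is E♭, G, B♭, F.
Comparing with the voicing, the major 3rd (3rd) — G — is absent.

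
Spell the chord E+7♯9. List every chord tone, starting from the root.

E+7♯9: dominant seventh sharp nine sharp five on E.
root → E
3rd (major 3rd) → G#
5th (augmented 5th) → B#
7th (minor 7th) → D
9th (augmented 9th) → F##

E  G#  B#  D  F##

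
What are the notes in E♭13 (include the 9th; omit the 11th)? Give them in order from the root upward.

E♭ G B♭ D♭ F C

E♭13: dominant thirteenth on E♭.
Root: E♭
Major 3rd (3rd): G
Perfect 5th (5th): B♭
Minor 7th (7th): D♭
Major 9th (9th): F
Major 13th (13th): C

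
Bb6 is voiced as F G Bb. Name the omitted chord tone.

D

Bb6 = Bb, D, F, G. The voicing lacks the 3rd (major 3rd), D.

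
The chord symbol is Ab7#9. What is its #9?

B

Root of Ab7#9 = Ab. The 9th is an augmented 9th: Ab up an augmented 9th → B.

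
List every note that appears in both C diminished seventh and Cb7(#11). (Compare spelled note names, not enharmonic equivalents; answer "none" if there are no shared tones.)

C diminished seventh = C, Eb, Gb, Bbb.
Cb7(#11) = Cb, Eb, Gb, Bbb, F.
Shared: Eb, Gb, Bbb.

Eb Gb Bbb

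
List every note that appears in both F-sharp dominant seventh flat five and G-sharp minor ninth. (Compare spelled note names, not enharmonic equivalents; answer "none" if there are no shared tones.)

F-sharp, A-sharp

F-sharp dominant seventh flat five = F-sharp, A-sharp, C, E.
G-sharp minor ninth = G-sharp, B, D-sharp, F-sharp, A-sharp.
Shared: F-sharp, A-sharp.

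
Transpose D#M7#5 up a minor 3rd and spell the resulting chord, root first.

F♯, A♯, C𝄪, E♯

Transposed root: D♯ → F♯ (minor 3rd up). So we spell F♯ augmented major seventh:
- root: F♯
- major 3rd: A♯
- augmented 5th: C𝄪
- major 7th: E♯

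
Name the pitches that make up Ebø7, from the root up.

Ebø7: half-diminished seventh on E♭.
E♭ — root
G♭ — minor 3rd
B𝄫 — diminished 5th
D♭ — minor 7th

E♭ G♭ B𝄫 D♭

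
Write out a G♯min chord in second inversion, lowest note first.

In root position, G♯min is G#–B–D#.
Second inversion puts the fifth (D#) in the bass.

D# G# B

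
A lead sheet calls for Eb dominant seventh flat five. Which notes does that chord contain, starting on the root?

Eb dominant seventh flat five is a dominant seventh flat five built on E-flat.
E-flat — root
G — major 3rd
B-double-flat — diminished 5th
D-flat — minor 7th

E-flat, G, B-double-flat, D-flat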